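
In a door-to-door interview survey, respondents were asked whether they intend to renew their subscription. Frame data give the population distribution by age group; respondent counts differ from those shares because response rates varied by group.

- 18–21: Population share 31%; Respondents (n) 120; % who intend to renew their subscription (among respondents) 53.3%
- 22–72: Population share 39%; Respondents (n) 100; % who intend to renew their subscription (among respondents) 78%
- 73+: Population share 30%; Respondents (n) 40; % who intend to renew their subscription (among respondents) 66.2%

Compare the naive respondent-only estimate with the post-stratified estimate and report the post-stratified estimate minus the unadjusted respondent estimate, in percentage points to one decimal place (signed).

+2.0 percentage points

Unadjusted (pooled respondent) estimate weights by respondent counts:
  (120/260)×53.3 + (100/260)×78 + (40/260)×66.2 = 64.7846%
Reweighting by population age group shares:
  0.31×53.3 + 0.39×78 + 0.3×66.2 = 66.803%
Difference = 66.803 − 64.7846 = 2.0184 pp.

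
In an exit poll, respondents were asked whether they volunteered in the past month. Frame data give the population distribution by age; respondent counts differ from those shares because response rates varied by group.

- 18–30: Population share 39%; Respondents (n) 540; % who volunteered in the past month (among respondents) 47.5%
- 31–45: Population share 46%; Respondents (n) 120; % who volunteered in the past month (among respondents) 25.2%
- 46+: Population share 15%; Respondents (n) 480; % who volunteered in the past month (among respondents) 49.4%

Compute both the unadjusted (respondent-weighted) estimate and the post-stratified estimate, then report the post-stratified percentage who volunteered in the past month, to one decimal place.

37.5%

Without adjustment, the pooled respondent share is:
  (540/1140)×47.5 + (120/1140)×25.2 + (480/1140)×49.4 = 45.9526%
Post-stratified estimate weights by population shares:
  0.39×47.5 + 0.46×25.2 + 0.15×49.4 = 37.527%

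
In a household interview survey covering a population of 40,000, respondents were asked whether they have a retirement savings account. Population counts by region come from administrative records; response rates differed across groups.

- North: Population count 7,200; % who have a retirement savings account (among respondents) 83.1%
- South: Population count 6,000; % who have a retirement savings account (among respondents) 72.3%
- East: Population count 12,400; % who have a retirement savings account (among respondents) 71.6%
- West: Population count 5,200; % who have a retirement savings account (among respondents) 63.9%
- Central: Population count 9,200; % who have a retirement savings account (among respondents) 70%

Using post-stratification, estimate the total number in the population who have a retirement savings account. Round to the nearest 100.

Estimated count per cell = population count × respondent percentage:
  North: 7,200 × 83.1% = 5983.2
  South: 6,000 × 72.3% = 4338
  East: 12,400 × 71.6% = 8878.4
  West: 5,200 × 63.9% = 3322.8
  Central: 9,200 × 70% = 6440
Estimated total = 28962.4 → 29,000.

29,000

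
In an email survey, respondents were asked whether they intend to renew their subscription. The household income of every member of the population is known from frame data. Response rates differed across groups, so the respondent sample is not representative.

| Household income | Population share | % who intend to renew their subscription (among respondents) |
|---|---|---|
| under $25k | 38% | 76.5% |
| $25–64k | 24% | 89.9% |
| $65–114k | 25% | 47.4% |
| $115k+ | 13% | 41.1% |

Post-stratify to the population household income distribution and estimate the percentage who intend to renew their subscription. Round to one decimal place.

Post-stratification weights by population share, not respondent share:
  under $25k: 0.38 × 76.5 = 29.07
  $25–64k: 0.24 × 89.9 = 21.576
  $65–114k: 0.25 × 47.4 = 11.85
  $115k+: 0.13 × 41.1 = 5.343
Post-stratified estimate = 67.839 → 67.8%.

67.8%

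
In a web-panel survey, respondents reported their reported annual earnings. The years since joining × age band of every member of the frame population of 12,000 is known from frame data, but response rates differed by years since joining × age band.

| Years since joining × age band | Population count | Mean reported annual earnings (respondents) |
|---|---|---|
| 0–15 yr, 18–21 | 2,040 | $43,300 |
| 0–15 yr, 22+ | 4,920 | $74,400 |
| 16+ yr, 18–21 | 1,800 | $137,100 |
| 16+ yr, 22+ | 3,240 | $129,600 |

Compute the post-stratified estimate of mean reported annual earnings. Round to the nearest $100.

Each cell contributes population-share × respondent value:
  0–15 yr, 18–21: (2,040/12,000) × 43,300 = 7361
  0–15 yr, 22+: (4,920/12,000) × 74,400 = 30,504
  16+ yr, 18–21: (1,800/12,000) × 137,100 = 20,565
  16+ yr, 22+: (3,240/12,000) × 129,600 = 34,992
Post-stratified estimate = 93,422 → $93,400.

$93,400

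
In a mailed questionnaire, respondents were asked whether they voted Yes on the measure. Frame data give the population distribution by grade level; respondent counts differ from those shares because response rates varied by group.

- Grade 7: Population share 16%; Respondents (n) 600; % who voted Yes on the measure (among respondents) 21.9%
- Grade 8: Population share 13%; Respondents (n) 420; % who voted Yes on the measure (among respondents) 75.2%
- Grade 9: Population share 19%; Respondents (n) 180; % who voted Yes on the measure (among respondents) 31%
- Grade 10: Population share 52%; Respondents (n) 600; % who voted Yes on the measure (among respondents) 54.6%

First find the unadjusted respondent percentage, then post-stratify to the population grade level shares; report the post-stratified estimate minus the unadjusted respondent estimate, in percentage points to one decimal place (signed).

Without adjustment, the pooled respondent share is:
  (600/1800)×21.9 + (420/1800)×75.2 + (180/1800)×31 + (600/1800)×54.6 = 46.1467%
Post-stratifying to population shares instead:
  0.16×21.9 + 0.13×75.2 + 0.19×31 + 0.52×54.6 = 47.562%
Difference = 47.562 − 46.1467 = 1.4153 pp.

+1.4 percentage points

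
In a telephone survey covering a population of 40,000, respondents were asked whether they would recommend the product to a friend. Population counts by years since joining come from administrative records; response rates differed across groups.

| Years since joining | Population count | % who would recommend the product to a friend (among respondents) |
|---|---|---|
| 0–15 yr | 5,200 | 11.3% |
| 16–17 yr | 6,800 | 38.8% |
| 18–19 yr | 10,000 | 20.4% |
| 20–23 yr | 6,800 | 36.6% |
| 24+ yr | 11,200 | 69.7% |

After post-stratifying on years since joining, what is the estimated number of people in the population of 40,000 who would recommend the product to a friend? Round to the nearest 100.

Apply each group's respondent rate to its population count:
  0–15 yr: 5,200 × 11.3% = 587.6
  16–17 yr: 6,800 × 38.8% = 2638.4
  18–19 yr: 10,000 × 20.4% = 2040
  20–23 yr: 6,800 × 36.6% = 2488.8
  24+ yr: 11,200 × 69.7% = 7806.4
Estimated total = 15561.2 → 15,600.

15,600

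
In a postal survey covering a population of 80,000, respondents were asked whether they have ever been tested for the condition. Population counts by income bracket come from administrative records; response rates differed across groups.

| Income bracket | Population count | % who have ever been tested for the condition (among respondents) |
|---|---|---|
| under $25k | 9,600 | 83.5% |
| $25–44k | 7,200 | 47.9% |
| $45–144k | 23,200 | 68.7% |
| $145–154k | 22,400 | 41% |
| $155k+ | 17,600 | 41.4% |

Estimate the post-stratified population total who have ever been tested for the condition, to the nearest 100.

Apply each group's respondent rate to its population count:
  under $25k: 9,600 × 83.5% = 8016
  $25–44k: 7,200 × 47.9% = 3448.8
  $45–144k: 23,200 × 68.7% = 15938.4
  $145–154k: 22,400 × 41% = 9184
  $155k+: 17,600 × 41.4% = 7286.4
Estimated total = 43873.6 → 43,900.

43,900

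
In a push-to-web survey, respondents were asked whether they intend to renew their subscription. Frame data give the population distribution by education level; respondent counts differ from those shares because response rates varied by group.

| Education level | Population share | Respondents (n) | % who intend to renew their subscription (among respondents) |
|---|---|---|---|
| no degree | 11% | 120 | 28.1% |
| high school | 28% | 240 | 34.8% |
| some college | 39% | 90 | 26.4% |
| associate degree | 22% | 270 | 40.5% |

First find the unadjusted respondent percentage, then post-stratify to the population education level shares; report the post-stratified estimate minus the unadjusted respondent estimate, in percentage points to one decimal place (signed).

-2.7 percentage points

Without adjustment, the pooled respondent share is:
  (120/720)×28.1 + (240/720)×34.8 + (90/720)×26.4 + (270/720)×40.5 = 34.7708%
Post-stratifying to population shares instead:
  0.11×28.1 + 0.28×34.8 + 0.39×26.4 + 0.22×40.5 = 32.041%
Difference = 32.041 − 34.7708 = -2.7298 pp.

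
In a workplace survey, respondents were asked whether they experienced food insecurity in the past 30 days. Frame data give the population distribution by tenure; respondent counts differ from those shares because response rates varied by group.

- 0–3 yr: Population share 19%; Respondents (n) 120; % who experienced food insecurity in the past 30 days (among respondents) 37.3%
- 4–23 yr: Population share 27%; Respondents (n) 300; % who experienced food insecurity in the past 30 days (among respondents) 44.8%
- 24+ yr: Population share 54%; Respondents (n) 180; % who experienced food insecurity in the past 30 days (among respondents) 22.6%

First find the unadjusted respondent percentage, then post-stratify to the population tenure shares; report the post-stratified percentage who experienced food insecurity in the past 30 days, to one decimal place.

31.4%

Naive respondent-only estimate (weights = respondent counts):
  (120/600)×37.3 + (300/600)×44.8 + (180/600)×22.6 = 36.64%
Post-stratifying to population shares instead:
  0.19×37.3 + 0.27×44.8 + 0.54×22.6 = 31.387%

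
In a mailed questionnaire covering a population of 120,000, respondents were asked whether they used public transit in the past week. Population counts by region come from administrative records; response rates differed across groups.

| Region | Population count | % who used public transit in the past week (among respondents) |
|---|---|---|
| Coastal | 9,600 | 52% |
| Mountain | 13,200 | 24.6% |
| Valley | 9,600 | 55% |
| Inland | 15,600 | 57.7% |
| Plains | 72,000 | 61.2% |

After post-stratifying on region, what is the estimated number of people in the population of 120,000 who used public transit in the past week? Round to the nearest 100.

66,600

Apply each group's respondent rate to its population count:
  Coastal: 9,600 × 52% = 4992
  Mountain: 13,200 × 24.6% = 3247.2
  Valley: 9,600 × 55% = 5280
  Inland: 15,600 × 57.7% = 9001.2
  Plains: 72,000 × 61.2% = 44,064
Estimated total = 66584.4 → 66,600.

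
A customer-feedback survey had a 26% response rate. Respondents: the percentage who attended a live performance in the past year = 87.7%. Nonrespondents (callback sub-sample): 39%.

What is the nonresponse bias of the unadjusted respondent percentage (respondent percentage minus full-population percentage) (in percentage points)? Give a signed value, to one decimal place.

Nonresponse fraction = 1 − 0.26 = 0.74.
Bias = (nonresponse fraction) × (respondent percentage − nonrespondent percentage)
     = 0.74 × (87.7 − 39) = 0.74 × 48.7 = 36.038.

+36.0 percentage points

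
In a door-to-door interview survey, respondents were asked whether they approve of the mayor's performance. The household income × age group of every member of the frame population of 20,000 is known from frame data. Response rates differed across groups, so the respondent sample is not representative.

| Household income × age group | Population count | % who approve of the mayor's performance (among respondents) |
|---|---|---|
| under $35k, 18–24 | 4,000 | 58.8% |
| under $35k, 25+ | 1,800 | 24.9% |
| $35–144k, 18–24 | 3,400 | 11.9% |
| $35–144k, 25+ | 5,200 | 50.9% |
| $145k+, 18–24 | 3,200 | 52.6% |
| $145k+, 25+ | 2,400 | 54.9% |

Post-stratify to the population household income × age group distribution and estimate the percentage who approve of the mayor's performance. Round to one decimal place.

Post-stratification weights by population share, not respondent share:
  under $35k, 18–24: (4,000/20,000) × 58.8 = 11.76
  under $35k, 25+: (1,800/20,000) × 24.9 = 2.241
  $35–144k, 18–24: (3,400/20,000) × 11.9 = 2.023
  $35–144k, 25+: (5,200/20,000) × 50.9 = 13.234
  $145k+, 18–24: (3,200/20,000) × 52.6 = 8.416
  $145k+, 25+: (2,400/20,000) × 54.9 = 6.588
Post-stratified estimate = 44.262 → 44.3%.

44.3%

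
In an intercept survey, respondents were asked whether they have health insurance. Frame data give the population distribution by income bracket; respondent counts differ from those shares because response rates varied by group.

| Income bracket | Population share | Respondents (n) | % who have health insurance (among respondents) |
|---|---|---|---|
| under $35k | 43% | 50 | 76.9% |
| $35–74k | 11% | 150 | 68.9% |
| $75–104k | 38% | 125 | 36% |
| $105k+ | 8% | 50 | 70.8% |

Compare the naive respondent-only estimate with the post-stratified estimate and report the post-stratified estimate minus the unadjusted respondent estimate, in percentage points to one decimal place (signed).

Unadjusted (pooled respondent) estimate weights by respondent counts:
  (50/375)×76.9 + (150/375)×68.9 + (125/375)×36 + (50/375)×70.8 = 59.2533%
Reweighting by population income bracket shares:
  0.43×76.9 + 0.11×68.9 + 0.38×36 + 0.08×70.8 = 59.99%
Difference = 59.99 − 59.2533 = 0.7367 pp.

+0.7 percentage points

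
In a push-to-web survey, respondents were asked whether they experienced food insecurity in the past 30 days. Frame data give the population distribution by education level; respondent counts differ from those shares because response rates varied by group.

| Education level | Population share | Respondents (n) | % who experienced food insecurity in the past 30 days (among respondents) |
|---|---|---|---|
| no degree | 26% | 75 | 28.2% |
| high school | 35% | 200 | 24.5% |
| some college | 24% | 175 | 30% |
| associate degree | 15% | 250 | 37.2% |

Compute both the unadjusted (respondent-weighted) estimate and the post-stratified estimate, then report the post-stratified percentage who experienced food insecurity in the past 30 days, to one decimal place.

28.7%

Naive respondent-only estimate (weights = respondent counts):
  (75/700)×28.2 + (200/700)×24.5 + (175/700)×30 + (250/700)×37.2 = 30.8071%
Post-stratifying to population shares instead:
  0.26×28.2 + 0.35×24.5 + 0.24×30 + 0.15×37.2 = 28.687%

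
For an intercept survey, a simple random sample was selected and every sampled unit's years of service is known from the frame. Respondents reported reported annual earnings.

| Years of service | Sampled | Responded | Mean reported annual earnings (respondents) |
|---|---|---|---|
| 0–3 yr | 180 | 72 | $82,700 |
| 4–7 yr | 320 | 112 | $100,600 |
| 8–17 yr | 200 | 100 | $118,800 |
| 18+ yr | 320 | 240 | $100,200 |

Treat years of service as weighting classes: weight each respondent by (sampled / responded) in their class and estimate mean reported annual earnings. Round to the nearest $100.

$100,900

Class response rates: 0–3 yr 72/180 = 40%, 4–7 yr 112/320 = 35%, 8–17 yr 100/200 = 50%, 18+ yr 240/320 = 75%.
With weight = n_sampled/n_responded per class, the weighted class total is n_sampled:
  0–3 yr: 180 × 82,700 = 14,886,000
  4–7 yr: 320 × 100,600 = 32,192,000
  8–17 yr: 200 × 118,800 = 23,760,000
  18+ yr: 320 × 100,200 = 32,064,000
Adjusted estimate = 102,902,000 / 1,020 = 100884 → $100,900.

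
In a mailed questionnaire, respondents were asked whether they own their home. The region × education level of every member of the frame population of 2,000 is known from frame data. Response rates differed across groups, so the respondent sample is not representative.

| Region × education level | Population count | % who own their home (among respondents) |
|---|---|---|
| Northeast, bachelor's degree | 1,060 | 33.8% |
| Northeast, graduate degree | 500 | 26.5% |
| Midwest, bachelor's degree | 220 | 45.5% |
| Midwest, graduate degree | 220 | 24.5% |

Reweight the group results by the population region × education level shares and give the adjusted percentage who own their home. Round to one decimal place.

32.2%

Weight each group's respondent value by its population share:
  Northeast, bachelor's degree: (1,060/2,000) × 33.8 = 17.914
  Northeast, graduate degree: (500/2,000) × 26.5 = 6.625
  Midwest, bachelor's degree: (220/2,000) × 45.5 = 5.005
  Midwest, graduate degree: (220/2,000) × 24.5 = 2.695
Post-stratified estimate = 32.239 → 32.2%.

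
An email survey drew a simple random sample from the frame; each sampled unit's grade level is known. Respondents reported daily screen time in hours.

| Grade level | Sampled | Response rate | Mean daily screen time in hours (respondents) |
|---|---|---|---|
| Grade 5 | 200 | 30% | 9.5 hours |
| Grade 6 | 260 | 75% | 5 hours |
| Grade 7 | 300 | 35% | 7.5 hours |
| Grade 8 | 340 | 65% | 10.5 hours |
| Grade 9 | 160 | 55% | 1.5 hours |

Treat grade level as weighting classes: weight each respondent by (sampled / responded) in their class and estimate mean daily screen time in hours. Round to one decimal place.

7.3

With weight = n_sampled/n_responded per class, the weighted class total is n_sampled:
  Grade 5: 200 × 9.5 = 1900
  Grade 6: 260 × 5 = 1300
  Grade 7: 300 × 7.5 = 2250
  Grade 8: 340 × 10.5 = 3570
  Grade 9: 160 × 1.5 = 240
Adjusted estimate = 9260 / 1,260 = 7.34921 → 7.3.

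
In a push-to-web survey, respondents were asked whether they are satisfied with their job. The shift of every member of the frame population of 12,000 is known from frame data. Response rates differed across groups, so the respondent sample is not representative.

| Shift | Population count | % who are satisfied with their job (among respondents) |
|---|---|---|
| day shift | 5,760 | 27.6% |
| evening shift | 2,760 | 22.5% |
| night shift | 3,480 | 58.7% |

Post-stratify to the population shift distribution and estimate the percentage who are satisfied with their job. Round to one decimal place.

35.4%

Weight each group's respondent value by its population share:
  day shift: (5,760/12,000) × 27.6 = 13.248
  evening shift: (2,760/12,000) × 22.5 = 5.175
  night shift: (3,480/12,000) × 58.7 = 17.023
Post-stratified estimate = 35.446 → 35.4%.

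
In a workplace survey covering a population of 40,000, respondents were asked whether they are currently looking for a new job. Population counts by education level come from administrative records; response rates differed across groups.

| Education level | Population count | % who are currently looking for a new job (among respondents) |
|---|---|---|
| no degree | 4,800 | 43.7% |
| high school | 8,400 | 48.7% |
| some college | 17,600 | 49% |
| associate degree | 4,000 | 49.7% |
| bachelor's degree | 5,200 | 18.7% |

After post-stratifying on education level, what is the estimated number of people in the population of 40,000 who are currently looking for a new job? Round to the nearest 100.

17,800

Estimated count per cell = population count × respondent percentage:
  no degree: 4,800 × 43.7% = 2097.6
  high school: 8,400 × 48.7% = 4090.8
  some college: 17,600 × 49% = 8624
  associate degree: 4,000 × 49.7% = 1988
  bachelor's degree: 5,200 × 18.7% = 972.4
Estimated total = 17772.8 → 17,800.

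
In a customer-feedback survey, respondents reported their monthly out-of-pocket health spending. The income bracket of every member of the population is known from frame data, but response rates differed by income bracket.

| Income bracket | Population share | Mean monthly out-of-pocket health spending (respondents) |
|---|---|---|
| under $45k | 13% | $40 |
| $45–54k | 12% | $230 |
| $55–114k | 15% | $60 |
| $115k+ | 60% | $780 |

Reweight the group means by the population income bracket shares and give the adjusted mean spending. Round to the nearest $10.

$510

Reweight to the known income bracket distribution:
  under $45k: 0.13 × 40 = 5.2
  $45–54k: 0.12 × 230 = 27.6
  $55–114k: 0.15 × 60 = 9
  $115k+: 0.6 × 780 = 468
Post-stratified estimate = 509.8 → $510.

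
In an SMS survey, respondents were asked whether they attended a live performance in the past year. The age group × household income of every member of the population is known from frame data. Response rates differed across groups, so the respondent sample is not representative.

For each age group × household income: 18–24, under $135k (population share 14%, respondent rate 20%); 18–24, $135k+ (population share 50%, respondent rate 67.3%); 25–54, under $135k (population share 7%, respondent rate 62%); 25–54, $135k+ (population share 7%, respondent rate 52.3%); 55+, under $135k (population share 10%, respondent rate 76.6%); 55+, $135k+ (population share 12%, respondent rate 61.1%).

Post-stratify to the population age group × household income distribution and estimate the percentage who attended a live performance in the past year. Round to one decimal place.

Reweight to the known age group × household income distribution:
  18–24, under $135k: 0.14 × 20 = 2.8
  18–24, $135k+: 0.5 × 67.3 = 33.65
  25–54, under $135k: 0.07 × 62 = 4.34
  25–54, $135k+: 0.07 × 52.3 = 3.661
  55+, under $135k: 0.1 × 76.6 = 7.66
  55+, $135k+: 0.12 × 61.1 = 7.332
Post-stratified estimate = 59.443 → 59.4%.

59.4%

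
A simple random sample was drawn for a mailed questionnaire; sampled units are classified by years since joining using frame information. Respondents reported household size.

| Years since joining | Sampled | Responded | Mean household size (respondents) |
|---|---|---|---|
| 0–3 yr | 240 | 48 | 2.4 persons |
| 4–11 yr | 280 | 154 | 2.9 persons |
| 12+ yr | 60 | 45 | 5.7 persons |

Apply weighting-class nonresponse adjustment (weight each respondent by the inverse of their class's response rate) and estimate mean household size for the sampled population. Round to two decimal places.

Class response rates: 0–3 yr 48/240 = 20%, 4–11 yr 154/280 = 55%, 12+ yr 45/60 = 75%.
With weight = n_sampled/n_responded per class, the weighted class total is n_sampled:
  0–3 yr: 240 × 2.4 = 576
  4–11 yr: 280 × 2.9 = 812
  12+ yr: 60 × 5.7 = 342
Adjusted estimate = 1730 / 580 = 2.98276 → 2.98.

2.98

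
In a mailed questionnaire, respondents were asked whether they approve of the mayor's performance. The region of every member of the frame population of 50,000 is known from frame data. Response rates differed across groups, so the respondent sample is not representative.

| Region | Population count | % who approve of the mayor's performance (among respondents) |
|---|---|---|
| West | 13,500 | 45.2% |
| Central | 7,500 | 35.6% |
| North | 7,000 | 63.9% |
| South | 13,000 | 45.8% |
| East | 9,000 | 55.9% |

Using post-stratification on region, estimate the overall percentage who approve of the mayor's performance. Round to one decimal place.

48.5%

Each cell contributes population-share × respondent value:
  West: (13,500/50,000) × 45.2 = 12.204
  Central: (7,500/50,000) × 35.6 = 5.34
  North: (7,000/50,000) × 63.9 = 8.946
  South: (13,000/50,000) × 45.8 = 11.908
  East: (9,000/50,000) × 55.9 = 10.062
Post-stratified estimate = 48.46 → 48.5%.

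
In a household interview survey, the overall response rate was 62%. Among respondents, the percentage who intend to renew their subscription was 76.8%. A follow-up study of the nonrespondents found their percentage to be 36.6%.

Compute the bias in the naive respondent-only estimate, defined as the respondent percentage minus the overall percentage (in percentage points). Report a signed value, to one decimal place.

Nonresponse fraction = 1 − 0.62 = 0.38.
Bias = (nonresponse fraction) × (respondent percentage − nonrespondent percentage)
     = 0.38 × (76.8 − 36.6) = 0.38 × 40.2 = 15.276.

+15.3 percentage points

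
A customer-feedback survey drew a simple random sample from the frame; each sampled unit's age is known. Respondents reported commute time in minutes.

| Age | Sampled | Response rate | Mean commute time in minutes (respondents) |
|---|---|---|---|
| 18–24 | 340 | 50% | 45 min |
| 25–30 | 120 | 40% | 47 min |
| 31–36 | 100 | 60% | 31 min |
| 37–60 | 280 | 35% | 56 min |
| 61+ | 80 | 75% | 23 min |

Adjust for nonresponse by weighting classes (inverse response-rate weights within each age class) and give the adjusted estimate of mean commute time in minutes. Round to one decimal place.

45.2

Each respondent's weight = sampled/responded in their class; summing within a class gives n_sampled, so:
  18–24: 340 × 45 = 15,300
  25–30: 120 × 47 = 5640
  31–36: 100 × 31 = 3100
  37–60: 280 × 56 = 15,680
  61+: 80 × 23 = 1840
Adjusted estimate = 41,560 / 920 = 45.1739 → 45.2.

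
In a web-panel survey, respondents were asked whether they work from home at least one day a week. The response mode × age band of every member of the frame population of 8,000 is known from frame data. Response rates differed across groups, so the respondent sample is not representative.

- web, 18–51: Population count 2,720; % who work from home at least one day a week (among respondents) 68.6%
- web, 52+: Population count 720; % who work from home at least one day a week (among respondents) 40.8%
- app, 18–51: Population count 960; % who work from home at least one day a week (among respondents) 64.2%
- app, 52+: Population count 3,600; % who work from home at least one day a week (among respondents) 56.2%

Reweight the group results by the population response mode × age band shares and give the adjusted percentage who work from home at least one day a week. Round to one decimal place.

Reweight to the known response mode × age band distribution:
  web, 18–51: (2,720/8,000) × 68.6 = 23.324
  web, 52+: (720/8,000) × 40.8 = 3.672
  app, 18–51: (960/8,000) × 64.2 = 7.704
  app, 52+: (3,600/8,000) × 56.2 = 25.29
Post-stratified estimate = 59.99 → 60.0%.

60.0%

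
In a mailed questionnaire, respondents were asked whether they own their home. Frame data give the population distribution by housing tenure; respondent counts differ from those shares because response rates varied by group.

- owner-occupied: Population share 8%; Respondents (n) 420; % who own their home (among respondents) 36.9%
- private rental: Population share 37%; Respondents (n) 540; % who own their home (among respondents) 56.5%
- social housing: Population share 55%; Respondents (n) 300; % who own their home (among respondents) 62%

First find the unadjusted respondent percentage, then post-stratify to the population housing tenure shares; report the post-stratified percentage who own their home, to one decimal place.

58.0%

Unadjusted (pooled respondent) estimate weights by respondent counts:
  (420/1260)×36.9 + (540/1260)×56.5 + (300/1260)×62 = 51.2762%
Post-stratified estimate weights by population shares:
  0.08×36.9 + 0.37×56.5 + 0.55×62 = 57.957%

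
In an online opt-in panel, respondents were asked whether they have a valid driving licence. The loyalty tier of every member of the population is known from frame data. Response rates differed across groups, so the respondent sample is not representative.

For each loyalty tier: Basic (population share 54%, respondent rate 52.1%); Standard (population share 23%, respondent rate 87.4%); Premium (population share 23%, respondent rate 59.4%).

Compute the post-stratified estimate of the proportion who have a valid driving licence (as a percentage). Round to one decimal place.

61.9%

Each cell contributes population-share × respondent value:
  Basic: 0.54 × 52.1 = 28.134
  Standard: 0.23 × 87.4 = 20.102
  Premium: 0.23 × 59.4 = 13.662
Post-stratified estimate = 61.898 → 61.9%.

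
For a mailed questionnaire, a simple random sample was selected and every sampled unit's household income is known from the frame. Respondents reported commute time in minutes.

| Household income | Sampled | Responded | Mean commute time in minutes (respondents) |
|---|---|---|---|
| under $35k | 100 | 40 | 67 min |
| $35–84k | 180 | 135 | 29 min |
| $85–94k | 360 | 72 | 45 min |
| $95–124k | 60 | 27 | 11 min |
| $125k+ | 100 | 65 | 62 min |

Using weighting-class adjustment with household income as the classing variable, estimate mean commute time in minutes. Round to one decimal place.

Class response rates: under $35k 40/100 = 40%, $35–84k 135/180 = 75%, $85–94k 72/360 = 20%, $95–124k 27/60 = 45%, $125k+ 65/100 = 65%.
With weight = n_sampled/n_responded per class, the weighted class total is n_sampled:
  under $35k: 100 × 67 = 6700
  $35–84k: 180 × 29 = 5220
  $85–94k: 360 × 45 = 16,200
  $95–124k: 60 × 11 = 660
  $125k+: 100 × 62 = 6200
Adjusted estimate = 34,980 / 800 = 43.725 → 43.7.

43.7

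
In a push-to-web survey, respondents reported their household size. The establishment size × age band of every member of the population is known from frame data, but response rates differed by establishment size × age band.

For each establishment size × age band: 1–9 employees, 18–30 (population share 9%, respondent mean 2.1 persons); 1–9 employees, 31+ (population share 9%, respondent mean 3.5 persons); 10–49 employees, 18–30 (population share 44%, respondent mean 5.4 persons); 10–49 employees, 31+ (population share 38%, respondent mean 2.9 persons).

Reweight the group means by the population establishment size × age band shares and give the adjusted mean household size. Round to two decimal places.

Weight each group's respondent value by its population share:
  1–9 employees, 18–30: 0.09 × 2.1 = 0.189
  1–9 employees, 31+: 0.09 × 3.5 = 0.315
  10–49 employees, 18–30: 0.44 × 5.4 = 2.376
  10–49 employees, 31+: 0.38 × 2.9 = 1.102
Post-stratified estimate = 3.982 → 3.98.

3.98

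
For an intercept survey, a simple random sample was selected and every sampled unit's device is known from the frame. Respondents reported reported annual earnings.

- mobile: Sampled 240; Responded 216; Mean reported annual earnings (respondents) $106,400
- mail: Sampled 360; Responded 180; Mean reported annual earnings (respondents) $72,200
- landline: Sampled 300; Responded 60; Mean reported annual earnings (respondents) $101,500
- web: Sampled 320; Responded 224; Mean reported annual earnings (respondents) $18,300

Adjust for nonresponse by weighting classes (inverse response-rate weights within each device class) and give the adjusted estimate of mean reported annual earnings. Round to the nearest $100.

$72,000

Response rates by class: mobile 216/240 = 90%, mail 180/360 = 50%, landline 60/300 = 20%, web 224/320 = 70%.
Weighting each respondent by the inverse class response rate inflates each class back to its sampled size, so the class weight is n_sampled:
  mobile: 240 × 106,400 = 25,536,000
  mail: 360 × 72,200 = 25,992,000
  landline: 300 × 101,500 = 30,450,000
  web: 320 × 18,300 = 5,856,000
Adjusted estimate = 87,834,000 / 1,220 = 71995.1 → $72,000.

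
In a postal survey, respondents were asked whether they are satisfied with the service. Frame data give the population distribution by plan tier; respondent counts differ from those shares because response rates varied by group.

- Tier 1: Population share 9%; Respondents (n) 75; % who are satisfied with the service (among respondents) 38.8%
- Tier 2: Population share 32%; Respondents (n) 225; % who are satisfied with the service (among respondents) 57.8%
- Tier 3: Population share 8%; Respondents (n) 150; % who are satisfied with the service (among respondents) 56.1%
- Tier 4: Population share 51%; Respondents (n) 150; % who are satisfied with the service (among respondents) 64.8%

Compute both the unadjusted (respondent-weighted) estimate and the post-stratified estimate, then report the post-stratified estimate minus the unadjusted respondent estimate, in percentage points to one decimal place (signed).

+2.8 percentage points

Without adjustment, the pooled respondent share is:
  (75/600)×38.8 + (225/600)×57.8 + (150/600)×56.1 + (150/600)×64.8 = 56.75%
Reweighting by population plan tier shares:
  0.09×38.8 + 0.32×57.8 + 0.08×56.1 + 0.51×64.8 = 59.524%
Difference = 59.524 − 56.75 = 2.774 pp.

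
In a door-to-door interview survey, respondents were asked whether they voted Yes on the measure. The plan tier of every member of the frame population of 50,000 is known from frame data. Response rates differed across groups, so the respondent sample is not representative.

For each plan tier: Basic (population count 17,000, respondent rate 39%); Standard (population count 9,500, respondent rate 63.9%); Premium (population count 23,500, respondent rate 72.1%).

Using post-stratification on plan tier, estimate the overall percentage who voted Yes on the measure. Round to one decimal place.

Post-stratification weights by population share, not respondent share:
  Basic: (17,000/50,000) × 39 = 13.26
  Standard: (9,500/50,000) × 63.9 = 12.141
  Premium: (23,500/50,000) × 72.1 = 33.887
Post-stratified estimate = 59.288 → 59.3%.

59.3%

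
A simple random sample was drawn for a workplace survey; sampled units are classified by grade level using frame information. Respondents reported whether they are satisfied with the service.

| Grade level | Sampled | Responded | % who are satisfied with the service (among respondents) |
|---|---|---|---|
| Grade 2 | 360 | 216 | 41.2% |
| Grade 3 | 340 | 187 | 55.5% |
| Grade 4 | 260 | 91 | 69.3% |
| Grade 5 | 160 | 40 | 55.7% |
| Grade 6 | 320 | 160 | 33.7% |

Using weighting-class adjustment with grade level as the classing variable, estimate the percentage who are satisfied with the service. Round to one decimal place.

Class response rates: Grade 2 216/360 = 60%, Grade 3 187/340 = 55%, Grade 4 91/260 = 35%, Grade 5 40/160 = 25%, Grade 6 160/320 = 50%.
Each respondent's weight = sampled/responded in their class; summing within a class gives n_sampled, so:
  Grade 2: 360 × 41.2 = 14832
  Grade 3: 340 × 55.5 = 18,870
  Grade 4: 260 × 69.3 = 18,018
  Grade 5: 160 × 55.7 = 8912
  Grade 6: 320 × 33.7 = 10,784
Adjusted estimate = 71,416 / 1,440 = 49.5944 → 49.6%.

49.6%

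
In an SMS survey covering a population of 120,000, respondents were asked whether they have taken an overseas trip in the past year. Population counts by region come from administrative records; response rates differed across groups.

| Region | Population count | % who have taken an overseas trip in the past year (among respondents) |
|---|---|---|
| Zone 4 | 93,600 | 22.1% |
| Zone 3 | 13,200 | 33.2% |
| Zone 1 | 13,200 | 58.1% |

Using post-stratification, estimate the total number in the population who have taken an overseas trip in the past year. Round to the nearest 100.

32,700

Each cell contributes its population count × the respondent rate:
  Zone 4: 93,600 × 22.1% = 20685.6
  Zone 3: 13,200 × 33.2% = 4382.4
  Zone 1: 13,200 × 58.1% = 7669.2
Estimated total = 32737.2 → 32,700.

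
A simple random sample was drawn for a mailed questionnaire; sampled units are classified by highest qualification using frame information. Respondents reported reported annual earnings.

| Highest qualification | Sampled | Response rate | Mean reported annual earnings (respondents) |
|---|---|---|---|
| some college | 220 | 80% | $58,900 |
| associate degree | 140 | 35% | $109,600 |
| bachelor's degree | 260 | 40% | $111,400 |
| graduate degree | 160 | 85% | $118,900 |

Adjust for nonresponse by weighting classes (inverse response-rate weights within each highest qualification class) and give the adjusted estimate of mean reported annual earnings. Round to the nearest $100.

Each respondent's weight = sampled/responded in their class; summing within a class gives n_sampled, so:
  some college: 220 × 58,900 = 12,958,000
  associate degree: 140 × 109,600 = 15,344,000
  bachelor's degree: 260 × 111,400 = 28,964,000
  graduate degree: 160 × 118,900 = 19,024,000
Adjusted estimate = 76,290,000 / 780 = 97807.7 → $97,800.

$97,800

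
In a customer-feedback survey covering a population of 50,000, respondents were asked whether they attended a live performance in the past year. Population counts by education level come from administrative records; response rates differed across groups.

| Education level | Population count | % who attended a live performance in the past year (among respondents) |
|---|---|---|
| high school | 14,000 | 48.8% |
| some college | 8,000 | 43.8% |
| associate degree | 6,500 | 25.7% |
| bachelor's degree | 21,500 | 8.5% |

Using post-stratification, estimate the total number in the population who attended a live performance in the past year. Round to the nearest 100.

Apply each group's respondent rate to its population count:
  high school: 14,000 × 48.8% = 6832
  some college: 8,000 × 43.8% = 3504
  associate degree: 6,500 × 25.7% = 1670.5
  bachelor's degree: 21,500 × 8.5% = 1827.5
Estimated total = 13,834 → 13,800.

13,800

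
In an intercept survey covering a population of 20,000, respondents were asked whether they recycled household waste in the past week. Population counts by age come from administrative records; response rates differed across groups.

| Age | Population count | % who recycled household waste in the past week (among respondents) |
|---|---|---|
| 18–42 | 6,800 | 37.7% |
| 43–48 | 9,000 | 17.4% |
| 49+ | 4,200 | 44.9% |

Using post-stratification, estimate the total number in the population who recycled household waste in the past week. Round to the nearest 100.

Estimated count per cell = population count × respondent percentage:
  18–42: 6,800 × 37.7% = 2563.6
  43–48: 9,000 × 17.4% = 1566
  49+: 4,200 × 44.9% = 1885.8
Estimated total = 6015.4 → 6,000.

6,000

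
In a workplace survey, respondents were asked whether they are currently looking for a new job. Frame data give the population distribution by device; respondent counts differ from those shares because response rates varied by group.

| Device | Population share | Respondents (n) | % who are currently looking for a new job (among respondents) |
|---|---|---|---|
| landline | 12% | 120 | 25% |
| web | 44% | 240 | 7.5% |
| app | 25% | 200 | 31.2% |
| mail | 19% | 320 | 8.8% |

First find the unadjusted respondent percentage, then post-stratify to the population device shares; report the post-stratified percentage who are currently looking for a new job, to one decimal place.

15.8%

Without adjustment, the pooled respondent share is:
  (120/880)×25 + (240/880)×7.5 + (200/880)×31.2 + (320/880)×8.8 = 15.7455%
Post-stratified estimate weights by population shares:
  0.12×25 + 0.44×7.5 + 0.25×31.2 + 0.19×8.8 = 15.772%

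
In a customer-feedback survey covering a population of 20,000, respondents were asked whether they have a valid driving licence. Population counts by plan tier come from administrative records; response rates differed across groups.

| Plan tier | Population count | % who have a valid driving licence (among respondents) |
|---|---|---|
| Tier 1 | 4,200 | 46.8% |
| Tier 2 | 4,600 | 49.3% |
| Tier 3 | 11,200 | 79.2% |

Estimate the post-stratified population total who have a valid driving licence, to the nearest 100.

13,100

Each cell contributes its population count × the respondent rate:
  Tier 1: 4,200 × 46.8% = 1965.6
  Tier 2: 4,600 × 49.3% = 2267.8
  Tier 3: 11,200 × 79.2% = 8870.4
Estimated total = 13103.8 → 13,100.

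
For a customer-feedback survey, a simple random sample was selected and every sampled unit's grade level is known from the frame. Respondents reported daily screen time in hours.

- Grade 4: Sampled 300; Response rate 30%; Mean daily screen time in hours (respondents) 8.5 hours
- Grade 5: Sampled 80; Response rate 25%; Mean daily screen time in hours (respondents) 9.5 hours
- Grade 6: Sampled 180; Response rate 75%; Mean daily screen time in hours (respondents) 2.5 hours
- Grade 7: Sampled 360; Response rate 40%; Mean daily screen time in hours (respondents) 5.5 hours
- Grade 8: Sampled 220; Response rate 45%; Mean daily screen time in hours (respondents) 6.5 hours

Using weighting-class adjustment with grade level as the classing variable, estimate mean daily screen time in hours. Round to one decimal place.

6.3

Each respondent's weight = sampled/responded in their class; summing within a class gives n_sampled, so:
  Grade 4: 300 × 8.5 = 2550
  Grade 5: 80 × 9.5 = 760
  Grade 6: 180 × 2.5 = 450
  Grade 7: 360 × 5.5 = 1980
  Grade 8: 220 × 6.5 = 1430
Adjusted estimate = 7170 / 1,140 = 6.28947 → 6.3.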